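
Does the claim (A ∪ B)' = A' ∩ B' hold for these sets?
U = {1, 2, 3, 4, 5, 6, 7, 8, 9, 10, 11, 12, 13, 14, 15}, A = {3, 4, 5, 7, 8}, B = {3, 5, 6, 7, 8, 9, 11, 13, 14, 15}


LHS: A ∪ B = {3, 4, 5, 6, 7, 8, 9, 11, 13, 14, 15}
(A ∪ B)' = U \ (A ∪ B) = {1, 2, 10, 12}
A' = {1, 2, 6, 9, 10, 11, 12, 13, 14, 15}, B' = {1, 2, 4, 10, 12}
Claimed RHS: A' ∩ B' = {1, 2, 10, 12}
Identity is VALID: LHS = RHS = {1, 2, 10, 12} ✓

Identity is valid. (A ∪ B)' = A' ∩ B' = {1, 2, 10, 12}


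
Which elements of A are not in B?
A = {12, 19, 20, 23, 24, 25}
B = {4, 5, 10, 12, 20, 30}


A \ B = elements in A but not in B
A = {12, 19, 20, 23, 24, 25}
B = {4, 5, 10, 12, 20, 30}
Remove from A any elements in B
A \ B = {19, 23, 24, 25}

A \ B = {19, 23, 24, 25}


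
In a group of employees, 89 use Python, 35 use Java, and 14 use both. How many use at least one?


|A ∪ B| = |A| + |B| - |A ∩ B|
= 89 + 35 - 14
= 110

|A ∪ B| = 110


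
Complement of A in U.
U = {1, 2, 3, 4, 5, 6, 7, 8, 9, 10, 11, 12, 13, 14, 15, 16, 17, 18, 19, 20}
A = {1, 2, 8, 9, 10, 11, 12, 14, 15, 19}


Aᶜ = U \ A = elements in U but not in A
U = {1, 2, 3, 4, 5, 6, 7, 8, 9, 10, 11, 12, 13, 14, 15, 16, 17, 18, 19, 20}
A = {1, 2, 8, 9, 10, 11, 12, 14, 15, 19}
Aᶜ = {3, 4, 5, 6, 7, 13, 16, 17, 18, 20}

Aᶜ = {3, 4, 5, 6, 7, 13, 16, 17, 18, 20}


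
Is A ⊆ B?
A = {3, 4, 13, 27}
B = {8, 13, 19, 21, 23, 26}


A ⊆ B means every element of A is in B.
Elements in A not in B: {3, 4, 27}
So A ⊄ B.

No, A ⊄ B


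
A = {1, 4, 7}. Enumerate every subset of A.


|A| = 3, so |P(A)| = 2^3 = 8
Enumerate subsets by cardinality (0 to 3):
∅, {1}, {4}, {7}, {1, 4}, {1, 7}, {4, 7}, {1, 4, 7}

P(A) has 8 subsets: ∅, {1}, {4}, {7}, {1, 4}, {1, 7}, {4, 7}, {1, 4, 7}


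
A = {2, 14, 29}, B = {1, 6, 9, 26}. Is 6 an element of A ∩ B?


A = {2, 14, 29}, B = {1, 6, 9, 26}
A ∩ B = elements in both A and B
A ∩ B = ∅
Checking if 6 ∈ A ∩ B
6 is not in A ∩ B → False

6 ∉ A ∩ B


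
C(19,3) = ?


C(n,k) = n! / (k!(n-k)!)
C(19,3) = 19! / (3!16!)
= 969

C(19,3) = 969


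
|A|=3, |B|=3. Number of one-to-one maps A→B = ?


An injection sends each of |A| = 3 inputs to a distinct output in B.
# injections = |B|·(|B|-1)·…·(|B|-|A|+1) = 3! / (3 - 3)!
= 3 × 2 × 1
= 6

Number of injections = 6


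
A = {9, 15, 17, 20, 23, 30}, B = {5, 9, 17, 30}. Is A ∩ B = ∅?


Disjoint means A ∩ B = ∅.
A ∩ B = {9, 17, 30}
A ∩ B ≠ ∅, so A and B are NOT disjoint.

No, A and B are not disjoint (A ∩ B = {9, 17, 30})


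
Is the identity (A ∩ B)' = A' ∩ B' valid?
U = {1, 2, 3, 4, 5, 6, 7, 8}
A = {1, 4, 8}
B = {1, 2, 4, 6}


LHS: A ∩ B = {1, 4}
(A ∩ B)' = U \ (A ∩ B) = {2, 3, 5, 6, 7, 8}
A' = {2, 3, 5, 6, 7}, B' = {3, 5, 7, 8}
Claimed RHS: A' ∩ B' = {3, 5, 7}
Identity is INVALID: LHS = {2, 3, 5, 6, 7, 8} but the RHS claimed here equals {3, 5, 7}. The correct form is (A ∩ B)' = A' ∪ B'.

Identity is invalid: (A ∩ B)' = {2, 3, 5, 6, 7, 8} but A' ∩ B' = {3, 5, 7}. The correct De Morgan law is (A ∩ B)' = A' ∪ B'.


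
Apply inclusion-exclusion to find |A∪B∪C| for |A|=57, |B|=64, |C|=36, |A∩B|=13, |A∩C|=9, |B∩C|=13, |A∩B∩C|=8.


|A∪B∪C| = |A|+|B|+|C| - |A∩B|-|A∩C|-|B∩C| + |A∩B∩C|
= 57+64+36 - 13-9-13 + 8
= 157 - 35 + 8
= 130

|A ∪ B ∪ C| = 130


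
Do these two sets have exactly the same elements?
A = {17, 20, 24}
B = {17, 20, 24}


Two sets are equal iff they have exactly the same elements.
A = {17, 20, 24}
B = {17, 20, 24}
Same elements → A = B

Yes, A = B


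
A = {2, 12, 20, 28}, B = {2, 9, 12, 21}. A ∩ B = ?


A ∩ B = elements in both A and B
A = {2, 12, 20, 28}
B = {2, 9, 12, 21}
A ∩ B = {2, 12}

A ∩ B = {2, 12}


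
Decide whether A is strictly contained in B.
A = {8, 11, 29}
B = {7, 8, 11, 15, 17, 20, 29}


A ⊂ B requires: A ⊆ B AND A ≠ B.
A ⊆ B? Yes
A = B? No
A ⊂ B: Yes (A is a proper subset of B)

Yes, A ⊂ B


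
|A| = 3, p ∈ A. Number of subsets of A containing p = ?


Subsets of A containing p correspond to subsets of A \ {p}, which has 2 elements.
Count = 2^(n-1) = 2^2
= 4

Number of subsets containing p = 4


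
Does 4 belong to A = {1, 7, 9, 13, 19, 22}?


A = {1, 7, 9, 13, 19, 22}
Checking if 4 is in A
4 is not in A → False

4 ∉ A


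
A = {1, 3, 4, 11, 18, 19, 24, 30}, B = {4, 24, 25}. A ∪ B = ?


A ∪ B = all elements in A or B (or both)
A = {1, 3, 4, 11, 18, 19, 24, 30}
B = {4, 24, 25}
A ∪ B = {1, 3, 4, 11, 18, 19, 24, 25, 30}

A ∪ B = {1, 3, 4, 11, 18, 19, 24, 25, 30}


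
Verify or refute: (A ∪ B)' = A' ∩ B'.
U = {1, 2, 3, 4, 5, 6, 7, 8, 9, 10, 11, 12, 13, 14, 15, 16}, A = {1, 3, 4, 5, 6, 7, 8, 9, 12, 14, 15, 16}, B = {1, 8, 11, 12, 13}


LHS: A ∪ B = {1, 3, 4, 5, 6, 7, 8, 9, 11, 12, 13, 14, 15, 16}
(A ∪ B)' = U \ (A ∪ B) = {2, 10}
A' = {2, 10, 11, 13}, B' = {2, 3, 4, 5, 6, 7, 9, 10, 14, 15, 16}
Claimed RHS: A' ∩ B' = {2, 10}
Identity is VALID: LHS = RHS = {2, 10} ✓

Identity is valid. (A ∪ B)' = A' ∩ B' = {2, 10}


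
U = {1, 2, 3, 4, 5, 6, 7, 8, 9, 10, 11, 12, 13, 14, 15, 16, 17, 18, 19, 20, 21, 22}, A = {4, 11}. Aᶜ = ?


Aᶜ = U \ A = elements in U but not in A
U = {1, 2, 3, 4, 5, 6, 7, 8, 9, 10, 11, 12, 13, 14, 15, 16, 17, 18, 19, 20, 21, 22}
A = {4, 11}
Aᶜ = {1, 2, 3, 5, 6, 7, 8, 9, 10, 12, 13, 14, 15, 16, 17, 18, 19, 20, 21, 22}

Aᶜ = {1, 2, 3, 5, 6, 7, 8, 9, 10, 12, 13, 14, 15, 16, 17, 18, 19, 20, 21, 22}


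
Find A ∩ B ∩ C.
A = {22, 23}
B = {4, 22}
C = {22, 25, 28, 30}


A ∩ B = {22}
(A ∩ B) ∩ C = {22}

A ∩ B ∩ C = {22}


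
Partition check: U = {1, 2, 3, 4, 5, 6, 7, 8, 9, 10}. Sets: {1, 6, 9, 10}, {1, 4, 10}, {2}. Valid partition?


A partition requires: (1) non-empty parts, (2) pairwise disjoint, (3) union = U
Parts: {1, 6, 9, 10}, {1, 4, 10}, {2}
Union of parts: {1, 2, 4, 6, 9, 10}
U = {1, 2, 3, 4, 5, 6, 7, 8, 9, 10}
All non-empty? True
Pairwise disjoint? False
Covers U? False

No, not a valid partition


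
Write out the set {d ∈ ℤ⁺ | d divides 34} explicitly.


Checking each candidate:
Condition: positive divisors of 34
Result = {1, 2, 17, 34}

{1, 2, 17, 34}


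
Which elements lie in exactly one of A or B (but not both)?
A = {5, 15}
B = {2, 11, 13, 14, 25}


A △ B = (A \ B) ∪ (B \ A) = elements in exactly one of A or B
A \ B = {5, 15}
B \ A = {2, 11, 13, 14, 25}
A △ B = {2, 5, 11, 13, 14, 15, 25}

A △ B = {2, 5, 11, 13, 14, 15, 25}


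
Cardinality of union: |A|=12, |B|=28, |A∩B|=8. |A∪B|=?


|A ∪ B| = |A| + |B| - |A ∩ B|
= 12 + 28 - 8
= 32

|A ∪ B| = 32


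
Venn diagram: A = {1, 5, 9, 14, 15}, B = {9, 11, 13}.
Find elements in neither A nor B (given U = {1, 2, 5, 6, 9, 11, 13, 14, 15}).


A = {1, 5, 9, 14, 15}
B = {9, 11, 13}
Region: in neither A nor B (given U = {1, 2, 5, 6, 9, 11, 13, 14, 15})
Elements: {2, 6}

Elements in neither A nor B (given U = {1, 2, 5, 6, 9, 11, 13, 14, 15}): {2, 6}


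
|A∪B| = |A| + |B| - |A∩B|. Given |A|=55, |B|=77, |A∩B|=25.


|A ∪ B| = |A| + |B| - |A ∩ B|
= 55 + 77 - 25
= 107

|A ∪ B| = 107


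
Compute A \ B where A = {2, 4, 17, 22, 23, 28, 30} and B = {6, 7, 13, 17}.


A \ B = elements in A but not in B
A = {2, 4, 17, 22, 23, 28, 30}
B = {6, 7, 13, 17}
Remove from A any elements in B
A \ B = {2, 4, 22, 23, 28, 30}

A \ B = {2, 4, 22, 23, 28, 30}


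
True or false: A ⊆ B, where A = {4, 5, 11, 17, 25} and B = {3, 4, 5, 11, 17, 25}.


A ⊆ B means every element of A is in B.
All elements of A are in B.
So A ⊆ B.

Yes, A ⊆ B


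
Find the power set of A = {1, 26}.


|A| = 2, so |P(A)| = 2^2 = 4
Enumerate subsets by cardinality (0 to 2):
∅, {1}, {26}, {1, 26}

P(A) has 4 subsets: ∅, {1}, {26}, {1, 26}


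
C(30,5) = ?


C(n,k) = n! / (k!(n-k)!)
C(30,5) = 30! / (5!25!)
= 142506

C(30,5) = 142506


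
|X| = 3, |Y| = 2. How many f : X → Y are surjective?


n = |X| = 3, k = |Y| = 2. Surjections via inclusion-exclusion:
S(n,k) = Σ(-1)^i × C(k,i) × (k-i)^n, i=0 to k
i=0: (-1)^0×C(2,0)×2^3 = 8
i=1: (-1)^1×C(2,1)×1^3 = -2
i=2: (-1)^2×C(2,2)×0^3 = 0
Total = 6

Number of surjections = 6


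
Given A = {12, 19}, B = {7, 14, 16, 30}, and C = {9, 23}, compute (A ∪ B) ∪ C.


A ∪ B = {7, 12, 14, 16, 19, 30}
(A ∪ B) ∪ C = {7, 9, 12, 14, 16, 19, 23, 30}

A ∪ B ∪ C = {7, 9, 12, 14, 16, 19, 23, 30}


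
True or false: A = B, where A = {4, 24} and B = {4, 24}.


Two sets are equal iff they have exactly the same elements.
A = {4, 24}
B = {4, 24}
Same elements → A = B

Yes, A = B


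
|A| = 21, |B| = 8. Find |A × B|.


|A × B| = |A| × |B|
= 21 × 8
= 168

|A × B| = 168


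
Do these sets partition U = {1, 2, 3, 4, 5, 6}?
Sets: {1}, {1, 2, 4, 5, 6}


A partition requires: (1) non-empty parts, (2) pairwise disjoint, (3) union = U
Parts: {1}, {1, 2, 4, 5, 6}
Union of parts: {1, 2, 4, 5, 6}
U = {1, 2, 3, 4, 5, 6}
All non-empty? True
Pairwise disjoint? False
Covers U? False

No, not a valid partition


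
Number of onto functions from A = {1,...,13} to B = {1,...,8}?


n = |A| = 13, k = |B| = 8. Surjections via inclusion-exclusion:
S(n,k) = Σ(-1)^i × C(k,i) × (k-i)^n, i=0 to k
i=0: (-1)^0×C(8,0)×8^13 = 549755813888
i=1: (-1)^1×C(8,1)×7^13 = -775112083256
i=2: (-1)^2×C(8,2)×6^13 = 365699432448
i=3: (-1)^3×C(8,3)×5^13 = -68359375000
i=4: (-1)^4×C(8,4)×4^13 = 4697620480
i=5: (-1)^5×C(8,5)×3^13 = -89282088
i=6: (-1)^6×C(8,6)×2^13 = 229376
i=7: (-1)^7×C(8,7)×1^13 = -8
i=8: (-1)^8×C(8,8)×0^13 = 0
Total = 76592355840

Number of surjections = 76592355840


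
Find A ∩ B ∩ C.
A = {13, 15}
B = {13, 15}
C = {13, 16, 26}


A ∩ B = {13, 15}
(A ∩ B) ∩ C = {13}

A ∩ B ∩ C = {13}


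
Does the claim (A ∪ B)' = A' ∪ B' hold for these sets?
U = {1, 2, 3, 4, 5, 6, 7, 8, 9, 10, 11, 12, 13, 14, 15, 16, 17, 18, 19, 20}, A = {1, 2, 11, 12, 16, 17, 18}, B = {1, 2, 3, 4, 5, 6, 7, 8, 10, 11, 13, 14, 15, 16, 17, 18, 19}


LHS: A ∪ B = {1, 2, 3, 4, 5, 6, 7, 8, 10, 11, 12, 13, 14, 15, 16, 17, 18, 19}
(A ∪ B)' = U \ (A ∪ B) = {9, 20}
A' = {3, 4, 5, 6, 7, 8, 9, 10, 13, 14, 15, 19, 20}, B' = {9, 12, 20}
Claimed RHS: A' ∪ B' = {3, 4, 5, 6, 7, 8, 9, 10, 12, 13, 14, 15, 19, 20}
Identity is INVALID: LHS = {9, 20} but the RHS claimed here equals {3, 4, 5, 6, 7, 8, 9, 10, 12, 13, 14, 15, 19, 20}. The correct form is (A ∪ B)' = A' ∩ B'.

Identity is invalid: (A ∪ B)' = {9, 20} but A' ∪ B' = {3, 4, 5, 6, 7, 8, 9, 10, 12, 13, 14, 15, 19, 20}. The correct De Morgan law is (A ∪ B)' = A' ∩ B'.


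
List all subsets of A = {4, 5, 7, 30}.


|A| = 4, so |P(A)| = 2^4 = 16
Enumerate subsets by cardinality (0 to 4):
∅, {4}, {5}, {7}, {30}, {4, 5}, {4, 7}, {4, 30}, {5, 7}, {5, 30}, {7, 30}, {4, 5, 7}, {4, 5, 30}, {4, 7, 30}, {5, 7, 30}, {4, 5, 7, 30}

P(A) has 16 subsets: ∅, {4}, {5}, {7}, {30}, {4, 5}, {4, 7}, {4, 30}, {5, 7}, {5, 30}, {7, 30}, {4, 5, 7}, {4, 5, 30}, {4, 7, 30}, {5, 7, 30}, {4, 5, 7, 30}


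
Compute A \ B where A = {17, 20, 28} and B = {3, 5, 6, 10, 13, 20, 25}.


A \ B = elements in A but not in B
A = {17, 20, 28}
B = {3, 5, 6, 10, 13, 20, 25}
Remove from A any elements in B
A \ B = {17, 28}

A \ B = {17, 28}


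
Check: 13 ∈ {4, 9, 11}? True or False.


A = {4, 9, 11}
Checking if 13 is in A
13 is not in A → False

13 ∉ A


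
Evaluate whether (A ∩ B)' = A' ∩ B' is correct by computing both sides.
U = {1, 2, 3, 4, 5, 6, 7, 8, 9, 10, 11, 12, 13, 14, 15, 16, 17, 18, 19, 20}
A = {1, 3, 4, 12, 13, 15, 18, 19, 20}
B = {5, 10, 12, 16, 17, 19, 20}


LHS: A ∩ B = {12, 19, 20}
(A ∩ B)' = U \ (A ∩ B) = {1, 2, 3, 4, 5, 6, 7, 8, 9, 10, 11, 13, 14, 15, 16, 17, 18}
A' = {2, 5, 6, 7, 8, 9, 10, 11, 14, 16, 17}, B' = {1, 2, 3, 4, 6, 7, 8, 9, 11, 13, 14, 15, 18}
Claimed RHS: A' ∩ B' = {2, 6, 7, 8, 9, 11, 14}
Identity is INVALID: LHS = {1, 2, 3, 4, 5, 6, 7, 8, 9, 10, 11, 13, 14, 15, 16, 17, 18} but the RHS claimed here equals {2, 6, 7, 8, 9, 11, 14}. The correct form is (A ∩ B)' = A' ∪ B'.

Identity is invalid: (A ∩ B)' = {1, 2, 3, 4, 5, 6, 7, 8, 9, 10, 11, 13, 14, 15, 16, 17, 18} but A' ∩ B' = {2, 6, 7, 8, 9, 11, 14}. The correct De Morgan law is (A ∩ B)' = A' ∪ B'.


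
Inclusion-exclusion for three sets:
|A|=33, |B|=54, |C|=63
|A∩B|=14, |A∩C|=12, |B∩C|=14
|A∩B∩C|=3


|A∪B∪C| = |A|+|B|+|C| - |A∩B|-|A∩C|-|B∩C| + |A∩B∩C|
= 33+54+63 - 14-12-14 + 3
= 150 - 40 + 3
= 113

|A ∪ B ∪ C| = 113


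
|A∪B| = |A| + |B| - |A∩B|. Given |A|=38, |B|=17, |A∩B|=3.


|A ∪ B| = |A| + |B| - |A ∩ B|
= 38 + 17 - 3
= 52

|A ∪ B| = 52


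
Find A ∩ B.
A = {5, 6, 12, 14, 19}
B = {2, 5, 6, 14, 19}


A ∩ B = elements in both A and B
A = {5, 6, 12, 14, 19}
B = {2, 5, 6, 14, 19}
A ∩ B = {5, 6, 14, 19}

A ∩ B = {5, 6, 14, 19}


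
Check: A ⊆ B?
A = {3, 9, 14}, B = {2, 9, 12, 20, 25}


A ⊆ B means every element of A is in B.
Elements in A not in B: {3, 14}
So A ⊄ B.

No, A ⊄ B


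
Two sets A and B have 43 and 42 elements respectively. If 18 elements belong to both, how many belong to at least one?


|A ∪ B| = |A| + |B| - |A ∩ B|
= 43 + 42 - 18
= 67

|A ∪ B| = 67


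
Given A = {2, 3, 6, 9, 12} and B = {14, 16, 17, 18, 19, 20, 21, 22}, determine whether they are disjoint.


Disjoint means A ∩ B = ∅.
A ∩ B = ∅
A ∩ B = ∅, so A and B are disjoint.

Yes, A and B are disjoint


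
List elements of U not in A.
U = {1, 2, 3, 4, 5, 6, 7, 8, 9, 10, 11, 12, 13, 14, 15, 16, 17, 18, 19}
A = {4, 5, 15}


Aᶜ = U \ A = elements in U but not in A
U = {1, 2, 3, 4, 5, 6, 7, 8, 9, 10, 11, 12, 13, 14, 15, 16, 17, 18, 19}
A = {4, 5, 15}
Aᶜ = {1, 2, 3, 6, 7, 8, 9, 10, 11, 12, 13, 14, 16, 17, 18, 19}

Aᶜ = {1, 2, 3, 6, 7, 8, 9, 10, 11, 12, 13, 14, 16, 17, 18, 19}


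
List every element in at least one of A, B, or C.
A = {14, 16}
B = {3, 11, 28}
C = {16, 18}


A ∪ B = {3, 11, 14, 16, 28}
(A ∪ B) ∪ C = {3, 11, 14, 16, 18, 28}

A ∪ B ∪ C = {3, 11, 14, 16, 18, 28}


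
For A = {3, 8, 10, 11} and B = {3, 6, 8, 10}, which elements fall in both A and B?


A = {3, 8, 10, 11}
B = {3, 6, 8, 10}
Region: in both A and B
Elements: {3, 8, 10}

Elements in both A and B: {3, 8, 10}


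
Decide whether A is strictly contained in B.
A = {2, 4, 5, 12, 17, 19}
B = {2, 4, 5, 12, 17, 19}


A ⊂ B requires: A ⊆ B AND A ≠ B.
A ⊆ B? Yes
A = B? Yes
A = B, so A is not a PROPER subset.

No, A is not a proper subset of B


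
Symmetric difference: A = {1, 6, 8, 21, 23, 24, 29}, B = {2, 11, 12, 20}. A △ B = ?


A △ B = (A \ B) ∪ (B \ A) = elements in exactly one of A or B
A \ B = {1, 6, 8, 21, 23, 24, 29}
B \ A = {2, 11, 12, 20}
A △ B = {1, 2, 6, 8, 11, 12, 20, 21, 23, 24, 29}

A △ B = {1, 2, 6, 8, 11, 12, 20, 21, 23, 24, 29}


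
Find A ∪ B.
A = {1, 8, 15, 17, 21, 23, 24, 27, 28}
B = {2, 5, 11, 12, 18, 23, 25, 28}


A ∪ B = all elements in A or B (or both)
A = {1, 8, 15, 17, 21, 23, 24, 27, 28}
B = {2, 5, 11, 12, 18, 23, 25, 28}
A ∪ B = {1, 2, 5, 8, 11, 12, 15, 17, 18, 21, 23, 24, 25, 27, 28}

A ∪ B = {1, 2, 5, 8, 11, 12, 15, 17, 18, 21, 23, 24, 25, 27, 28}


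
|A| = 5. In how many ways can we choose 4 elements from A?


C(n,k) = n! / (k!(n-k)!)
C(5,4) = 5! / (4!1!)
= 5

C(5,4) = 5


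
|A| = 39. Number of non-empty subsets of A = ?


Total subsets = 2^n = 2^39 = 549755813888
Non-empty subsets exclude the empty set: 2^n - 1
= 549755813888 - 1
= 549755813887

Number of non-empty subsets = 549755813887


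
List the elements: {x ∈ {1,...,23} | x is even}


Checking each candidate:
Condition: even numbers in {1,...,23}
Result = {2, 4, 6, 8, 10, 12, 14, 16, 18, 20, 22}

{2, 4, 6, 8, 10, 12, 14, 16, 18, 20, 22}


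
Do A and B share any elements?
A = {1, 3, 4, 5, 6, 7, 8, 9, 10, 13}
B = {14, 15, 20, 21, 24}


Disjoint means A ∩ B = ∅.
A ∩ B = ∅
A ∩ B = ∅, so A and B are disjoint.

No — A and B share no elements (A ∩ B = ∅), so they are disjoint


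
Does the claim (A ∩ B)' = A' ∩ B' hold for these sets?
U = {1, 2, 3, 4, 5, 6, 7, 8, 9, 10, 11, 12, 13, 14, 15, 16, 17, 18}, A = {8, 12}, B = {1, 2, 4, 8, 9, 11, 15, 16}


LHS: A ∩ B = {8}
(A ∩ B)' = U \ (A ∩ B) = {1, 2, 3, 4, 5, 6, 7, 9, 10, 11, 12, 13, 14, 15, 16, 17, 18}
A' = {1, 2, 3, 4, 5, 6, 7, 9, 10, 11, 13, 14, 15, 16, 17, 18}, B' = {3, 5, 6, 7, 10, 12, 13, 14, 17, 18}
Claimed RHS: A' ∩ B' = {3, 5, 6, 7, 10, 13, 14, 17, 18}
Identity is INVALID: LHS = {1, 2, 3, 4, 5, 6, 7, 9, 10, 11, 12, 13, 14, 15, 16, 17, 18} but the RHS claimed here equals {3, 5, 6, 7, 10, 13, 14, 17, 18}. The correct form is (A ∩ B)' = A' ∪ B'.

Identity is invalid: (A ∩ B)' = {1, 2, 3, 4, 5, 6, 7, 9, 10, 11, 12, 13, 14, 15, 16, 17, 18} but A' ∩ B' = {3, 5, 6, 7, 10, 13, 14, 17, 18}. The correct De Morgan law is (A ∩ B)' = A' ∪ B'.


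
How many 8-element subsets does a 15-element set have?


C(n,k) = n! / (k!(n-k)!)
C(15,8) = 15! / (8!7!)
= 6435

C(15,8) = 6435


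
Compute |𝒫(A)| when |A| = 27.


Number of subsets = 2^n
= 2^27
= 134217728

|P(A)| = 134217728


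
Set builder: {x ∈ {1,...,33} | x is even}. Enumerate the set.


Checking each candidate:
Condition: even numbers in {1,...,33}
Result = {2, 4, 6, 8, 10, 12, 14, 16, 18, 20, 22, 24, 26, 28, 30, 32}

{2, 4, 6, 8, 10, 12, 14, 16, 18, 20, 22, 24, 26, 28, 30, 32}


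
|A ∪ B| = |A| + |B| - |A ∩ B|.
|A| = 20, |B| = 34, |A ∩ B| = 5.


|A ∪ B| = |A| + |B| - |A ∩ B|
= 20 + 34 - 5
= 49

|A ∪ B| = 49


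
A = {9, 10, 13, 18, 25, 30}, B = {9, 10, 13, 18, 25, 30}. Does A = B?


Two sets are equal iff they have exactly the same elements.
A = {9, 10, 13, 18, 25, 30}
B = {9, 10, 13, 18, 25, 30}
Same elements → A = B

Yes, A = B


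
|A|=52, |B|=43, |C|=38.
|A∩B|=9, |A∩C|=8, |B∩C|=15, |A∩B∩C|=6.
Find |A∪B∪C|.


|A∪B∪C| = |A|+|B|+|C| - |A∩B|-|A∩C|-|B∩C| + |A∩B∩C|
= 52+43+38 - 9-8-15 + 6
= 133 - 32 + 6
= 107

|A ∪ B ∪ C| = 107


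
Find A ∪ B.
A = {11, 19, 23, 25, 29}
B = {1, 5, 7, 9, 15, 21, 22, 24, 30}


A ∪ B = all elements in A or B (or both)
A = {11, 19, 23, 25, 29}
B = {1, 5, 7, 9, 15, 21, 22, 24, 30}
A ∪ B = {1, 5, 7, 9, 11, 15, 19, 21, 22, 23, 24, 25, 29, 30}

A ∪ B = {1, 5, 7, 9, 11, 15, 19, 21, 22, 23, 24, 25, 29, 30}


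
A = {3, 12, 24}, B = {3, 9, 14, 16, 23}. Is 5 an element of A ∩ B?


A = {3, 12, 24}, B = {3, 9, 14, 16, 23}
A ∩ B = elements in both A and B
A ∩ B = {3}
Checking if 5 ∈ A ∩ B
5 is not in A ∩ B → False

5 ∉ A ∩ B


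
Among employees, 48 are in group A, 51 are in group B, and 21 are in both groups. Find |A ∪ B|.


|A ∪ B| = |A| + |B| - |A ∩ B|
= 48 + 51 - 21
= 78

|A ∪ B| = 78


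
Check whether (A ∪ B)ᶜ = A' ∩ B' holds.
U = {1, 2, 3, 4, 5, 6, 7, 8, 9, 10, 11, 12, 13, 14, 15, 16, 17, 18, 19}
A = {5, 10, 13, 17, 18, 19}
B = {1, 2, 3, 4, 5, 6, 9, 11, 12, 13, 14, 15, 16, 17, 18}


LHS: A ∪ B = {1, 2, 3, 4, 5, 6, 9, 10, 11, 12, 13, 14, 15, 16, 17, 18, 19}
(A ∪ B)' = U \ (A ∪ B) = {7, 8}
A' = {1, 2, 3, 4, 6, 7, 8, 9, 11, 12, 14, 15, 16}, B' = {7, 8, 10, 19}
Claimed RHS: A' ∩ B' = {7, 8}
Identity is VALID: LHS = RHS = {7, 8} ✓

Identity is valid. (A ∪ B)' = A' ∩ B' = {7, 8}


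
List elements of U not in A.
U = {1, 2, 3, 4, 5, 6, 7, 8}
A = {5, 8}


Aᶜ = U \ A = elements in U but not in A
U = {1, 2, 3, 4, 5, 6, 7, 8}
A = {5, 8}
Aᶜ = {1, 2, 3, 4, 6, 7}

Aᶜ = {1, 2, 3, 4, 6, 7}


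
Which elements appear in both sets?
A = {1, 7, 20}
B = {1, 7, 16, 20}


A ∩ B = elements in both A and B
A = {1, 7, 20}
B = {1, 7, 16, 20}
A ∩ B = {1, 7, 20}

A ∩ B = {1, 7, 20}


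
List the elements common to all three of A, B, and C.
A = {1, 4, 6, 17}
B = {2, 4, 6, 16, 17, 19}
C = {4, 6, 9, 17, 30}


A ∩ B = {4, 6, 17}
(A ∩ B) ∩ C = {4, 6, 17}

A ∩ B ∩ C = {4, 6, 17}


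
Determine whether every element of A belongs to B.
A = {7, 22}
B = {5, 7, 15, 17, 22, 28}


A ⊆ B means every element of A is in B.
All elements of A are in B.
So A ⊆ B.

Yes, A ⊆ B


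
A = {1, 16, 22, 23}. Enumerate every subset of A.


|A| = 4, so |P(A)| = 2^4 = 16
Enumerate subsets by cardinality (0 to 4):
∅, {1}, {16}, {22}, {23}, {1, 16}, {1, 22}, {1, 23}, {16, 22}, {16, 23}, {22, 23}, {1, 16, 22}, {1, 16, 23}, {1, 22, 23}, {16, 22, 23}, {1, 16, 22, 23}

P(A) has 16 subsets: ∅, {1}, {16}, {22}, {23}, {1, 16}, {1, 22}, {1, 23}, {16, 22}, {16, 23}, {22, 23}, {1, 16, 22}, {1, 16, 23}, {1, 22, 23}, {16, 22, 23}, {1, 16, 22, 23}


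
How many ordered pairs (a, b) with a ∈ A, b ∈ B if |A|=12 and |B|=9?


|A × B| = |A| × |B|
= 12 × 9
= 108

|A × B| = 108


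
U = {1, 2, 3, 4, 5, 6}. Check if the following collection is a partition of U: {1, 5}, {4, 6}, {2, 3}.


A partition requires: (1) non-empty parts, (2) pairwise disjoint, (3) union = U
Parts: {1, 5}, {4, 6}, {2, 3}
Union of parts: {1, 2, 3, 4, 5, 6}
U = {1, 2, 3, 4, 5, 6}
All non-empty? True
Pairwise disjoint? True
Covers U? True

Yes, valid partition


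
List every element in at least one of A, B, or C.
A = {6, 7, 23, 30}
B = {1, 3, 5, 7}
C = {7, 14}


A ∪ B = {1, 3, 5, 6, 7, 23, 30}
(A ∪ B) ∪ C = {1, 3, 5, 6, 7, 14, 23, 30}

A ∪ B ∪ C = {1, 3, 5, 6, 7, 14, 23, 30}


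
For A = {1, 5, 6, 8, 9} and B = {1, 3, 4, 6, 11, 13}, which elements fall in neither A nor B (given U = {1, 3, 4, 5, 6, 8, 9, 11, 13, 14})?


A = {1, 5, 6, 8, 9}
B = {1, 3, 4, 6, 11, 13}
Region: in neither A nor B (given U = {1, 3, 4, 5, 6, 8, 9, 11, 13, 14})
Elements: {14}

Elements in neither A nor B (given U = {1, 3, 4, 5, 6, 8, 9, 11, 13, 14}): {14}


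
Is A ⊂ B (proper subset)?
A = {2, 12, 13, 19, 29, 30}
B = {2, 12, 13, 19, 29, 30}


A ⊂ B requires: A ⊆ B AND A ≠ B.
A ⊆ B? Yes
A = B? Yes
A = B, so A is not a PROPER subset.

No, A is not a proper subset of B


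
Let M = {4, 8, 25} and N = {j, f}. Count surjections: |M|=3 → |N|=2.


n = |M| = 3, k = |N| = 2. Surjections via inclusion-exclusion:
S(n,k) = Σ(-1)^i × C(k,i) × (k-i)^n, i=0 to k
i=0: (-1)^0×C(2,0)×2^3 = 8
i=1: (-1)^1×C(2,1)×1^3 = -2
i=2: (-1)^2×C(2,2)×0^3 = 0
Total = 6

Number of surjections = 6


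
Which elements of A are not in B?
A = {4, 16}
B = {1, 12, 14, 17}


A \ B = elements in A but not in B
A = {4, 16}
B = {1, 12, 14, 17}
Remove from A any elements in B
A \ B = {4, 16}

A \ B = {4, 16}


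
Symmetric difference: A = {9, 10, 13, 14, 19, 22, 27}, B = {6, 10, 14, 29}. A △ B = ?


A △ B = (A \ B) ∪ (B \ A) = elements in exactly one of A or B
A \ B = {9, 13, 19, 22, 27}
B \ A = {6, 29}
A △ B = {6, 9, 13, 19, 22, 27, 29}

A △ B = {6, 9, 13, 19, 22, 27, 29}


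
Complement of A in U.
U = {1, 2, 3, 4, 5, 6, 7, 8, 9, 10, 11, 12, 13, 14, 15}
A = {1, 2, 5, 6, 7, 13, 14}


Aᶜ = U \ A = elements in U but not in A
U = {1, 2, 3, 4, 5, 6, 7, 8, 9, 10, 11, 12, 13, 14, 15}
A = {1, 2, 5, 6, 7, 13, 14}
Aᶜ = {3, 4, 8, 9, 10, 11, 12, 15}

Aᶜ = {3, 4, 8, 9, 10, 11, 12, 15}


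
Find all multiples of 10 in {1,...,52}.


Checking each candidate:
Condition: multiples of 10 in {1,...,52}
Result = {10, 20, 30, 40, 50}

{10, 20, 30, 40, 50}


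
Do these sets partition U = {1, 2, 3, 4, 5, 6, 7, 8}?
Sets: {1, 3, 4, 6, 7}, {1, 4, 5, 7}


A partition requires: (1) non-empty parts, (2) pairwise disjoint, (3) union = U
Parts: {1, 3, 4, 6, 7}, {1, 4, 5, 7}
Union of parts: {1, 3, 4, 5, 6, 7}
U = {1, 2, 3, 4, 5, 6, 7, 8}
All non-empty? True
Pairwise disjoint? False
Covers U? False

No, not a valid partition


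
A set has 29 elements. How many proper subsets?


Total subsets = 2^n = 2^29 = 536870912
Proper subsets exclude the set itself: 2^n - 1
= 536870912 - 1
= 536870911

Number of proper subsets = 536870911


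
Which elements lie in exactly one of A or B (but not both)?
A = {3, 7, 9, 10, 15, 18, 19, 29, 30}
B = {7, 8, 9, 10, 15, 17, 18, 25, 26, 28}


A △ B = (A \ B) ∪ (B \ A) = elements in exactly one of A or B
A \ B = {3, 19, 29, 30}
B \ A = {8, 17, 25, 26, 28}
A △ B = {3, 8, 17, 19, 25, 26, 28, 29, 30}

A △ B = {3, 8, 17, 19, 25, 26, 28, 29, 30}


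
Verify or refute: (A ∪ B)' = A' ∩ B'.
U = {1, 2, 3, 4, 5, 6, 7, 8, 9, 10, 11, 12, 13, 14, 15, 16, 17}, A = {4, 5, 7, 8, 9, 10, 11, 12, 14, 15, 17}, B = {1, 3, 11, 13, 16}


LHS: A ∪ B = {1, 3, 4, 5, 7, 8, 9, 10, 11, 12, 13, 14, 15, 16, 17}
(A ∪ B)' = U \ (A ∪ B) = {2, 6}
A' = {1, 2, 3, 6, 13, 16}, B' = {2, 4, 5, 6, 7, 8, 9, 10, 12, 14, 15, 17}
Claimed RHS: A' ∩ B' = {2, 6}
Identity is VALID: LHS = RHS = {2, 6} ✓

Identity is valid. (A ∪ B)' = A' ∩ B' = {2, 6}


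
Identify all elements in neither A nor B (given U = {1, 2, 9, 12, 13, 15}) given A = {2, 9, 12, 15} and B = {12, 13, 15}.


A = {2, 9, 12, 15}
B = {12, 13, 15}
Region: in neither A nor B (given U = {1, 2, 9, 12, 13, 15})
Elements: {1}

Elements in neither A nor B (given U = {1, 2, 9, 12, 13, 15}): {1}


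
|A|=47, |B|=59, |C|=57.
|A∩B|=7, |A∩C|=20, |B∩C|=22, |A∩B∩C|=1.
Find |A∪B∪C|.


|A∪B∪C| = |A|+|B|+|C| - |A∩B|-|A∩C|-|B∩C| + |A∩B∩C|
= 47+59+57 - 7-20-22 + 1
= 163 - 49 + 1
= 115

|A ∪ B ∪ C| = 115


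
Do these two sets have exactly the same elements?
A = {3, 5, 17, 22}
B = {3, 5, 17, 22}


Two sets are equal iff they have exactly the same elements.
A = {3, 5, 17, 22}
B = {3, 5, 17, 22}
Same elements → A = B

Yes, A = B


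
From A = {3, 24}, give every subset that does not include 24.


A subset of A that omits 24 is a subset of A \ {24}, so there are 2^(n-1) = 2^1 = 2 of them.
Subsets excluding 24: ∅, {3}

Subsets excluding 24 (2 total): ∅, {3}


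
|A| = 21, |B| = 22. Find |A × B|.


|A × B| = |A| × |B|
= 21 × 22
= 462

|A × B| = 462


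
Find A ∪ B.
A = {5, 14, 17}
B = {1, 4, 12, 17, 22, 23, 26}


A ∪ B = all elements in A or B (or both)
A = {5, 14, 17}
B = {1, 4, 12, 17, 22, 23, 26}
A ∪ B = {1, 4, 5, 12, 14, 17, 22, 23, 26}

A ∪ B = {1, 4, 5, 12, 14, 17, 22, 23, 26}


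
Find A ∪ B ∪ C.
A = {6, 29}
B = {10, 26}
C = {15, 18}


A ∪ B = {6, 10, 26, 29}
(A ∪ B) ∪ C = {6, 10, 15, 18, 26, 29}

A ∪ B ∪ C = {6, 10, 15, 18, 26, 29}


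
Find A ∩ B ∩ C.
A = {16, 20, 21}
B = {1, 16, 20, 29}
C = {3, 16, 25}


A ∩ B = {16, 20}
(A ∩ B) ∩ C = {16}

A ∩ B ∩ C = {16}


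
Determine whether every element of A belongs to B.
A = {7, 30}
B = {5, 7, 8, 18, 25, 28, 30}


A ⊆ B means every element of A is in B.
All elements of A are in B.
So A ⊆ B.

Yes, A ⊆ B


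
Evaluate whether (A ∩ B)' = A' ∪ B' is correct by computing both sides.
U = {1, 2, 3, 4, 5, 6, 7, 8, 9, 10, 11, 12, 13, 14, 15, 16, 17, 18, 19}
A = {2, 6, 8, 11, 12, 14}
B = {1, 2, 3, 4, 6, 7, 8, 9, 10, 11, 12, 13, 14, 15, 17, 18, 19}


LHS: A ∩ B = {2, 6, 8, 11, 12, 14}
(A ∩ B)' = U \ (A ∩ B) = {1, 3, 4, 5, 7, 9, 10, 13, 15, 16, 17, 18, 19}
A' = {1, 3, 4, 5, 7, 9, 10, 13, 15, 16, 17, 18, 19}, B' = {5, 16}
Claimed RHS: A' ∪ B' = {1, 3, 4, 5, 7, 9, 10, 13, 15, 16, 17, 18, 19}
Identity is VALID: LHS = RHS = {1, 3, 4, 5, 7, 9, 10, 13, 15, 16, 17, 18, 19} ✓

Identity is valid. (A ∩ B)' = A' ∪ B' = {1, 3, 4, 5, 7, 9, 10, 13, 15, 16, 17, 18, 19}


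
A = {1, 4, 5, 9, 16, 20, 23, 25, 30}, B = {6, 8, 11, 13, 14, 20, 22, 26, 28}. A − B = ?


A \ B = elements in A but not in B
A = {1, 4, 5, 9, 16, 20, 23, 25, 30}
B = {6, 8, 11, 13, 14, 20, 22, 26, 28}
Remove from A any elements in B
A \ B = {1, 4, 5, 9, 16, 23, 25, 30}

A \ B = {1, 4, 5, 9, 16, 23, 25, 30}


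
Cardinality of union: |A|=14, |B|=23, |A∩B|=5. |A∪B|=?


|A ∪ B| = |A| + |B| - |A ∩ B|
= 14 + 23 - 5
= 32

|A ∪ B| = 32


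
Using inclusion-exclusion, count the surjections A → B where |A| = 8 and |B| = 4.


n = |A| = 8, k = |B| = 4. Surjections via inclusion-exclusion:
S(n,k) = Σ(-1)^i × C(k,i) × (k-i)^n, i=0 to k
i=0: (-1)^0×C(4,0)×4^8 = 65536
i=1: (-1)^1×C(4,1)×3^8 = -26244
i=2: (-1)^2×C(4,2)×2^8 = 1536
i=3: (-1)^3×C(4,3)×1^8 = -4
i=4: (-1)^4×C(4,4)×0^8 = 0
Total = 40824

Number of surjections = 40824


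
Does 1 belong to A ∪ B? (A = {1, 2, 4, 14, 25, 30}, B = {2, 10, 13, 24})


A = {1, 2, 4, 14, 25, 30}, B = {2, 10, 13, 24}
A ∪ B = all elements in A or B
A ∪ B = {1, 2, 4, 10, 13, 14, 24, 25, 30}
Checking if 1 ∈ A ∪ B
1 is in A ∪ B → True

1 ∈ A ∪ B


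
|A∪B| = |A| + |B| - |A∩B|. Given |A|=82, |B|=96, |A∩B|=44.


|A ∪ B| = |A| + |B| - |A ∩ B|
= 82 + 96 - 44
= 134

|A ∪ B| = 134


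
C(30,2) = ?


C(n,k) = n! / (k!(n-k)!)
C(30,2) = 30! / (2!28!)
= 435

C(30,2) = 435


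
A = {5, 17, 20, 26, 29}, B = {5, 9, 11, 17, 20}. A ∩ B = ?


A ∩ B = elements in both A and B
A = {5, 17, 20, 26, 29}
B = {5, 9, 11, 17, 20}
A ∩ B = {5, 17, 20}

A ∩ B = {5, 17, 20}


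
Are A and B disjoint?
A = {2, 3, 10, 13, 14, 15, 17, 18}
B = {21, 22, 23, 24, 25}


Disjoint means A ∩ B = ∅.
A ∩ B = ∅
A ∩ B = ∅, so A and B are disjoint.

Yes, A and B are disjoint


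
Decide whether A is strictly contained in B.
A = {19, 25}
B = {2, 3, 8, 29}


A ⊂ B requires: A ⊆ B AND A ≠ B.
A ⊆ B? No
A ⊄ B, so A is not a proper subset.

No, A is not a proper subset of B


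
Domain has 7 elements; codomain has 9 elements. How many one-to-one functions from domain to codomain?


An injection sends each of |A| = 7 inputs to a distinct output in B.
# injections = |B|·(|B|-1)·…·(|B|-|A|+1) = 9! / (9 - 7)!
= 9 × 8 × 7 × 6 × 5 × 4 × 3
= 181440

Number of injections = 181440


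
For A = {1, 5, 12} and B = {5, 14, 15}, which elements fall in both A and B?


A = {1, 5, 12}
B = {5, 14, 15}
Region: in both A and B
Elements: {5}

Elements in both A and B: {5}


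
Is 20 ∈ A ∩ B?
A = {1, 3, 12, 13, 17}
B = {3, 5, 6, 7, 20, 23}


A = {1, 3, 12, 13, 17}, B = {3, 5, 6, 7, 20, 23}
A ∩ B = elements in both A and B
A ∩ B = {3}
Checking if 20 ∈ A ∩ B
20 is not in A ∩ B → False

20 ∉ A ∩ B


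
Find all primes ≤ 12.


Checking each candidate:
Condition: primes ≤ 12
Result = {2, 3, 5, 7, 11}

{2, 3, 5, 7, 11}


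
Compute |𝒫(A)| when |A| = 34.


Number of subsets = 2^n
= 2^34
= 17179869184

|P(A)| = 17179869184


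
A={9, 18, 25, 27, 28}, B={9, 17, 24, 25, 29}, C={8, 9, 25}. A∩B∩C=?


A ∩ B = {9, 25}
(A ∩ B) ∩ C = {9, 25}

A ∩ B ∩ C = {9, 25}


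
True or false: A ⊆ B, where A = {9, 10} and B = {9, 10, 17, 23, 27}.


A ⊆ B means every element of A is in B.
All elements of A are in B.
So A ⊆ B.

Yes, A ⊆ B


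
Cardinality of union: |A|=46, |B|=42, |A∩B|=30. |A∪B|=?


|A ∪ B| = |A| + |B| - |A ∩ B|
= 46 + 42 - 30
= 58

|A ∪ B| = 58


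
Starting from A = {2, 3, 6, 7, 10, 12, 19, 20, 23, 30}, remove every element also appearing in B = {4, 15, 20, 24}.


A \ B = elements in A but not in B
A = {2, 3, 6, 7, 10, 12, 19, 20, 23, 30}
B = {4, 15, 20, 24}
Remove from A any elements in B
A \ B = {2, 3, 6, 7, 10, 12, 19, 23, 30}

A \ B = {2, 3, 6, 7, 10, 12, 19, 23, 30}


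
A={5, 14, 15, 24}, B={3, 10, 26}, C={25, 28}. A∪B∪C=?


A ∪ B = {3, 5, 10, 14, 15, 24, 26}
(A ∪ B) ∪ C = {3, 5, 10, 14, 15, 24, 25, 26, 28}

A ∪ B ∪ C = {3, 5, 10, 14, 15, 24, 25, 26, 28}


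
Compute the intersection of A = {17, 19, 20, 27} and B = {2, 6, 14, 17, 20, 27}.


A ∩ B = elements in both A and B
A = {17, 19, 20, 27}
B = {2, 6, 14, 17, 20, 27}
A ∩ B = {17, 20, 27}

A ∩ B = {17, 20, 27}


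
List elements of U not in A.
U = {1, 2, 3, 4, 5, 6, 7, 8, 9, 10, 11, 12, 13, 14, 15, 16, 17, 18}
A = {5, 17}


Aᶜ = U \ A = elements in U but not in A
U = {1, 2, 3, 4, 5, 6, 7, 8, 9, 10, 11, 12, 13, 14, 15, 16, 17, 18}
A = {5, 17}
Aᶜ = {1, 2, 3, 4, 6, 7, 8, 9, 10, 11, 12, 13, 14, 15, 16, 18}

Aᶜ = {1, 2, 3, 4, 6, 7, 8, 9, 10, 11, 12, 13, 14, 15, 16, 18}


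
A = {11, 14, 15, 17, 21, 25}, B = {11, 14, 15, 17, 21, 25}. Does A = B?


Two sets are equal iff they have exactly the same elements.
A = {11, 14, 15, 17, 21, 25}
B = {11, 14, 15, 17, 21, 25}
Same elements → A = B

Yes, A = B


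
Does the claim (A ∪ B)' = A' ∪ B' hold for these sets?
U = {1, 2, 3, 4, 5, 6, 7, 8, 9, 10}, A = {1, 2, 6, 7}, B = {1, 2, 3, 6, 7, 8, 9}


LHS: A ∪ B = {1, 2, 3, 6, 7, 8, 9}
(A ∪ B)' = U \ (A ∪ B) = {4, 5, 10}
A' = {3, 4, 5, 8, 9, 10}, B' = {4, 5, 10}
Claimed RHS: A' ∪ B' = {3, 4, 5, 8, 9, 10}
Identity is INVALID: LHS = {4, 5, 10} but the RHS claimed here equals {3, 4, 5, 8, 9, 10}. The correct form is (A ∪ B)' = A' ∩ B'.

Identity is invalid: (A ∪ B)' = {4, 5, 10} but A' ∪ B' = {3, 4, 5, 8, 9, 10}. The correct De Morgan law is (A ∪ B)' = A' ∩ B'.


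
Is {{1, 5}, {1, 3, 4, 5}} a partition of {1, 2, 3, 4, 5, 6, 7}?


A partition requires: (1) non-empty parts, (2) pairwise disjoint, (3) union = U
Parts: {1, 5}, {1, 3, 4, 5}
Union of parts: {1, 3, 4, 5}
U = {1, 2, 3, 4, 5, 6, 7}
All non-empty? True
Pairwise disjoint? False
Covers U? False

No, not a valid partition


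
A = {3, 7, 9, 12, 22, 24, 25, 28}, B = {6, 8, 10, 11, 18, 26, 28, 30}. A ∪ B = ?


A ∪ B = all elements in A or B (or both)
A = {3, 7, 9, 12, 22, 24, 25, 28}
B = {6, 8, 10, 11, 18, 26, 28, 30}
A ∪ B = {3, 6, 7, 8, 9, 10, 11, 12, 18, 22, 24, 25, 26, 28, 30}

A ∪ B = {3, 6, 7, 8, 9, 10, 11, 12, 18, 22, 24, 25, 26, 28, 30}


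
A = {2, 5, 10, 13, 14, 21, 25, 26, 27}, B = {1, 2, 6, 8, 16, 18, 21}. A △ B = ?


A △ B = (A \ B) ∪ (B \ A) = elements in exactly one of A or B
A \ B = {5, 10, 13, 14, 25, 26, 27}
B \ A = {1, 6, 8, 16, 18}
A △ B = {1, 5, 6, 8, 10, 13, 14, 16, 18, 25, 26, 27}

A △ B = {1, 5, 6, 8, 10, 13, 14, 16, 18, 25, 26, 27}


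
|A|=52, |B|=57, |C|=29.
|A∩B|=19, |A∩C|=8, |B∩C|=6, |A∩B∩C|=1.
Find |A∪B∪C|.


|A∪B∪C| = |A|+|B|+|C| - |A∩B|-|A∩C|-|B∩C| + |A∩B∩C|
= 52+57+29 - 19-8-6 + 1
= 138 - 33 + 1
= 106

|A ∪ B ∪ C| = 106


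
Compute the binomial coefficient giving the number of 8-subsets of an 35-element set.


C(n,k) = n! / (k!(n-k)!)
C(35,8) = 35! / (8!27!)
= 23535820

C(35,8) = 23535820


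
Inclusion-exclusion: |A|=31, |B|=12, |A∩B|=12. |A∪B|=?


|A ∪ B| = |A| + |B| - |A ∩ B|
= 31 + 12 - 12
= 31

|A ∪ B| = 31


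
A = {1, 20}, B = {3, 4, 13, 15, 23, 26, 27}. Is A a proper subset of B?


A ⊂ B requires: A ⊆ B AND A ≠ B.
A ⊆ B? No
A ⊄ B, so A is not a proper subset.

No, A is not a proper subset of B


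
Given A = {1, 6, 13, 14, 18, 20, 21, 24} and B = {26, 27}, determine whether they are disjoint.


Disjoint means A ∩ B = ∅.
A ∩ B = ∅
A ∩ B = ∅, so A and B are disjoint.

Yes, A and B are disjoint


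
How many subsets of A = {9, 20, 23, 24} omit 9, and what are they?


A subset of A that omits 9 is a subset of A \ {9}, so there are 2^(n-1) = 2^3 = 8 of them.
Subsets excluding 9: ∅, {20}, {23}, {24}, {20, 23}, {20, 24}, {23, 24}, {20, 23, 24}

Subsets excluding 9 (8 total): ∅, {20}, {23}, {24}, {20, 23}, {20, 24}, {23, 24}, {20, 23, 24}


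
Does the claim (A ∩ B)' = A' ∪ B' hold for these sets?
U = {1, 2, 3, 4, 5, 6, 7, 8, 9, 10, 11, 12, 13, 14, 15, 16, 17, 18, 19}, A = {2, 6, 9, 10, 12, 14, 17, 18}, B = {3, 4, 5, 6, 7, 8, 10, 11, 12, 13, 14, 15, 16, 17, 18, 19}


LHS: A ∩ B = {6, 10, 12, 14, 17, 18}
(A ∩ B)' = U \ (A ∩ B) = {1, 2, 3, 4, 5, 7, 8, 9, 11, 13, 15, 16, 19}
A' = {1, 3, 4, 5, 7, 8, 11, 13, 15, 16, 19}, B' = {1, 2, 9}
Claimed RHS: A' ∪ B' = {1, 2, 3, 4, 5, 7, 8, 9, 11, 13, 15, 16, 19}
Identity is VALID: LHS = RHS = {1, 2, 3, 4, 5, 7, 8, 9, 11, 13, 15, 16, 19} ✓

Identity is valid. (A ∩ B)' = A' ∪ B' = {1, 2, 3, 4, 5, 7, 8, 9, 11, 13, 15, 16, 19}


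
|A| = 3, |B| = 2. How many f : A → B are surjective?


n = |A| = 3, k = |B| = 2. Surjections via inclusion-exclusion:
S(n,k) = Σ(-1)^i × C(k,i) × (k-i)^n, i=0 to k
i=0: (-1)^0×C(2,0)×2^3 = 8
i=1: (-1)^1×C(2,1)×1^3 = -2
i=2: (-1)^2×C(2,2)×0^3 = 0
Total = 6

Number of surjections = 6


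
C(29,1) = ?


C(n,k) = n! / (k!(n-k)!)
C(29,1) = 29! / (1!28!)
= 29

C(29,1) = 29


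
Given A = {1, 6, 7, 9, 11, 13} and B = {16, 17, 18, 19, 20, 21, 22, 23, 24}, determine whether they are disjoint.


Disjoint means A ∩ B = ∅.
A ∩ B = ∅
A ∩ B = ∅, so A and B are disjoint.

Yes, A and B are disjoint


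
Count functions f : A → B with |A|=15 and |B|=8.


Each of |A| = 15 inputs maps to any of |B| = 8 outputs.
# functions = |B|^|A| = 8^15
= 35184372088832

Number of functions = 35184372088832


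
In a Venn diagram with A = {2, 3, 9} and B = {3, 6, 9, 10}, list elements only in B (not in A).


A = {2, 3, 9}
B = {3, 6, 9, 10}
Region: only in B (not in A)
Elements: {6, 10}

Elements only in B (not in A): {6, 10}


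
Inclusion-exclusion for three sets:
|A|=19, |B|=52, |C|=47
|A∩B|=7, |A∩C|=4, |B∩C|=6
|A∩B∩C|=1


|A∪B∪C| = |A|+|B|+|C| - |A∩B|-|A∩C|-|B∩C| + |A∩B∩C|
= 19+52+47 - 7-4-6 + 1
= 118 - 17 + 1
= 102

|A ∪ B ∪ C| = 102


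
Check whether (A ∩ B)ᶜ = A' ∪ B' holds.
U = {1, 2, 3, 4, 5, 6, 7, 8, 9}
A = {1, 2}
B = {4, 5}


LHS: A ∩ B = ∅
(A ∩ B)' = U \ (A ∩ B) = {1, 2, 3, 4, 5, 6, 7, 8, 9}
A' = {3, 4, 5, 6, 7, 8, 9}, B' = {1, 2, 3, 6, 7, 8, 9}
Claimed RHS: A' ∪ B' = {1, 2, 3, 4, 5, 6, 7, 8, 9}
Identity is VALID: LHS = RHS = {1, 2, 3, 4, 5, 6, 7, 8, 9} ✓

Identity is valid. (A ∩ B)' = A' ∪ B' = {1, 2, 3, 4, 5, 6, 7, 8, 9}


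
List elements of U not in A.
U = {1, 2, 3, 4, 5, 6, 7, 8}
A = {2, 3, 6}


Aᶜ = U \ A = elements in U but not in A
U = {1, 2, 3, 4, 5, 6, 7, 8}
A = {2, 3, 6}
Aᶜ = {1, 4, 5, 7, 8}

Aᶜ = {1, 4, 5, 7, 8}


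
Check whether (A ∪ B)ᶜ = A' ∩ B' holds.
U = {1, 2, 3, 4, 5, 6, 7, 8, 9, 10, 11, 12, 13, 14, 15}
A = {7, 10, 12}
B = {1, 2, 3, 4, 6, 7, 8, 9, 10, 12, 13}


LHS: A ∪ B = {1, 2, 3, 4, 6, 7, 8, 9, 10, 12, 13}
(A ∪ B)' = U \ (A ∪ B) = {5, 11, 14, 15}
A' = {1, 2, 3, 4, 5, 6, 8, 9, 11, 13, 14, 15}, B' = {5, 11, 14, 15}
Claimed RHS: A' ∩ B' = {5, 11, 14, 15}
Identity is VALID: LHS = RHS = {5, 11, 14, 15} ✓

Identity is valid. (A ∪ B)' = A' ∩ B' = {5, 11, 14, 15}


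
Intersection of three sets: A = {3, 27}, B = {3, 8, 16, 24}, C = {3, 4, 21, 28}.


A ∩ B = {3}
(A ∩ B) ∩ C = {3}

A ∩ B ∩ C = {3}


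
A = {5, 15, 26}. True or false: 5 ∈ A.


A = {5, 15, 26}
Checking if 5 is in A
5 is in A → True

5 ∈ A


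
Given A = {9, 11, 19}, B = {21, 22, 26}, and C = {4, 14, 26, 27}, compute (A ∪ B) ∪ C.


A ∪ B = {9, 11, 19, 21, 22, 26}
(A ∪ B) ∪ C = {4, 9, 11, 14, 19, 21, 22, 26, 27}

A ∪ B ∪ C = {4, 9, 11, 14, 19, 21, 22, 26, 27}


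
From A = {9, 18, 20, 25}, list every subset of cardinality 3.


|A| = 4, so A has C(4,3) = 4 subsets of size 3.
Enumerate by choosing 3 elements from A at a time:
{9, 18, 20}, {9, 18, 25}, {9, 20, 25}, {18, 20, 25}

3-element subsets (4 total): {9, 18, 20}, {9, 18, 25}, {9, 20, 25}, {18, 20, 25}


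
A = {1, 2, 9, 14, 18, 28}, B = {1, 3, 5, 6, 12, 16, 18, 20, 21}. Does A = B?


Two sets are equal iff they have exactly the same elements.
A = {1, 2, 9, 14, 18, 28}
B = {1, 3, 5, 6, 12, 16, 18, 20, 21}
Differences: {2, 3, 5, 6, 9, 12, 14, 16, 20, 21, 28}
A ≠ B

No, A ≠ B


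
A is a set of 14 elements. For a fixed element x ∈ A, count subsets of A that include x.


Subsets of A containing x correspond to subsets of A \ {x}, which has 13 elements.
Count = 2^(n-1) = 2^13
= 8192

Number of subsets containing x = 8192


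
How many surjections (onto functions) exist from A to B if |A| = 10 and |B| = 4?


n = |A| = 10, k = |B| = 4. Surjections via inclusion-exclusion:
S(n,k) = Σ(-1)^i × C(k,i) × (k-i)^n, i=0 to k
i=0: (-1)^0×C(4,0)×4^10 = 1048576
i=1: (-1)^1×C(4,1)×3^10 = -236196
i=2: (-1)^2×C(4,2)×2^10 = 6144
i=3: (-1)^3×C(4,3)×1^10 = -4
i=4: (-1)^4×C(4,4)×0^10 = 0
Total = 818520

Number of surjections = 818520
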